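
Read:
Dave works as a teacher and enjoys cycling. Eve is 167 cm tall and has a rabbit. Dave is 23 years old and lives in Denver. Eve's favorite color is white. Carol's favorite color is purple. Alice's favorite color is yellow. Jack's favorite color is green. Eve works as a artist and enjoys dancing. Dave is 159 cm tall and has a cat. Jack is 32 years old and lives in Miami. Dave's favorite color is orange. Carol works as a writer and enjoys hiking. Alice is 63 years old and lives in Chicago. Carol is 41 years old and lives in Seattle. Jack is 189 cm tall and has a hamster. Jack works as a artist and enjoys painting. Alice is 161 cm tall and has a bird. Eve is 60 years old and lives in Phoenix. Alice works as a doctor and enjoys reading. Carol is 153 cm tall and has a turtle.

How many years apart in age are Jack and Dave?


32 vs 23, diff = 9

9


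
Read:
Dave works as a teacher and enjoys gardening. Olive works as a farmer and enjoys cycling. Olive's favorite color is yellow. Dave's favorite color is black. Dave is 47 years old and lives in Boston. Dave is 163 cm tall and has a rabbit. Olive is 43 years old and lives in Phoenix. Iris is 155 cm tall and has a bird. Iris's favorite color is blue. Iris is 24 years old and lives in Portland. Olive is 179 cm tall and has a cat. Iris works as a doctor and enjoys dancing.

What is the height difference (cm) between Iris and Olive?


|155 - 179| = 24

24


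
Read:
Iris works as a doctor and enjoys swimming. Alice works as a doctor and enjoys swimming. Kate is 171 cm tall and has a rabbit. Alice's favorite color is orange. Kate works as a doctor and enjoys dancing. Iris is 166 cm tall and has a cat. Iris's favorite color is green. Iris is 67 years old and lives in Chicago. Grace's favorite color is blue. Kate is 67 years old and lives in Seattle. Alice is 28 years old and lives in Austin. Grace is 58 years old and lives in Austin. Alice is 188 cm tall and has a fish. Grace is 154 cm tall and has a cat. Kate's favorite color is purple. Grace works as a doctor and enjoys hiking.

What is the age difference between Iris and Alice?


|67 - 28| = 39

39


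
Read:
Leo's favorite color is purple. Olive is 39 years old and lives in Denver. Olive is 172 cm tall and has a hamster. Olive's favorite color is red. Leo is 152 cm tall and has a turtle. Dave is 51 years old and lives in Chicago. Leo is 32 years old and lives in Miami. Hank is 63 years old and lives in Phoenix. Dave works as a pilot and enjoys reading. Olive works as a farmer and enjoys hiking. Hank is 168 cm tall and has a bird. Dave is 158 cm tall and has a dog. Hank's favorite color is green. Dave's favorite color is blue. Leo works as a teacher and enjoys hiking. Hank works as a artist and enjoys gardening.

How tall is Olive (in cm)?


Olive is 172 cm tall

172


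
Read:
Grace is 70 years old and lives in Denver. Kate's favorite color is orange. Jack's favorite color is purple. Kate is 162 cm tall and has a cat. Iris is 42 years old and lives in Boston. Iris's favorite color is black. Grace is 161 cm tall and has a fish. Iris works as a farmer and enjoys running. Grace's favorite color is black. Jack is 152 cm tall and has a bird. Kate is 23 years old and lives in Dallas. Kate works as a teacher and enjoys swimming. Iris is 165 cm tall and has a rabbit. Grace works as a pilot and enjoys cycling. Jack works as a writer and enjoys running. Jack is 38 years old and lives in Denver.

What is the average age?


Sum=173, n=4, avg=43.25

43.25


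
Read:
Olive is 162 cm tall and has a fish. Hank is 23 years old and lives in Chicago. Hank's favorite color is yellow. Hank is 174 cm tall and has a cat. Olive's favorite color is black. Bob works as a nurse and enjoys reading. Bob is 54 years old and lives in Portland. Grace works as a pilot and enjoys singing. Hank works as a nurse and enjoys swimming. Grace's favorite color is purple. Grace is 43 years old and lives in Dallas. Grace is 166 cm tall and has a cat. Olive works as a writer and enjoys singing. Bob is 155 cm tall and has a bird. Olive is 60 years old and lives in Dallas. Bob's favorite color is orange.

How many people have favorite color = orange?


Count: 1

1


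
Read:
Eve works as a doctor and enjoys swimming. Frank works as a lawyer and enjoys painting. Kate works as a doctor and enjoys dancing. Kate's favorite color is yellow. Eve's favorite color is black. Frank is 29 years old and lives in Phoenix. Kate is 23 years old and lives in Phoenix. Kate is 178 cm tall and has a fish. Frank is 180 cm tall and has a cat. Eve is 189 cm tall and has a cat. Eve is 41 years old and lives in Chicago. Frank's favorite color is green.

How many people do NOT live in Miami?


Not in Miami: 3

3


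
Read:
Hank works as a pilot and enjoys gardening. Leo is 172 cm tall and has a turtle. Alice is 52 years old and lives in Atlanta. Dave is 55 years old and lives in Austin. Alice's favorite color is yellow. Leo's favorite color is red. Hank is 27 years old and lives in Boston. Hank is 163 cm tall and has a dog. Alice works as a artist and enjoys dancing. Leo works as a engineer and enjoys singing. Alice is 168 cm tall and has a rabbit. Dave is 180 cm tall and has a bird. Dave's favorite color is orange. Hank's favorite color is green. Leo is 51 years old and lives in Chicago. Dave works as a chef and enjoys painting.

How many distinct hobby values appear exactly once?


Unique hobby values: 4

4


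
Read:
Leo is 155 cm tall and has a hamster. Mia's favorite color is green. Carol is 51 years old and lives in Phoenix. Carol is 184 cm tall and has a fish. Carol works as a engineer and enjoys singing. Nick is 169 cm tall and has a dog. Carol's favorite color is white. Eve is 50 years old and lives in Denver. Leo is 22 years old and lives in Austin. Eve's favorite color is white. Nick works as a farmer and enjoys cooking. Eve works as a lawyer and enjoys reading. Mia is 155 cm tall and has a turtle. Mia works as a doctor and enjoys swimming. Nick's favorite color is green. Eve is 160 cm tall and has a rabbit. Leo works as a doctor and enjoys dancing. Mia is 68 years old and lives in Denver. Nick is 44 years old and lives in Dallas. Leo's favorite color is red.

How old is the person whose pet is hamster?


Person with pet=hamster is Leo, age 22

22


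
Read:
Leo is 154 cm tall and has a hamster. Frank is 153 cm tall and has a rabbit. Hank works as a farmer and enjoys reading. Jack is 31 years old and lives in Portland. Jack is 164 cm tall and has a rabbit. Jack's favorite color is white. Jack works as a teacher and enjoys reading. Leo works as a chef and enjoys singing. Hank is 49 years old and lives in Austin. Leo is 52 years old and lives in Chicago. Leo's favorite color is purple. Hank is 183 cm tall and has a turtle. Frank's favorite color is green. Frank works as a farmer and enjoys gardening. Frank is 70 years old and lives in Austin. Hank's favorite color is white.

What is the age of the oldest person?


Oldest: Frank at 70

70


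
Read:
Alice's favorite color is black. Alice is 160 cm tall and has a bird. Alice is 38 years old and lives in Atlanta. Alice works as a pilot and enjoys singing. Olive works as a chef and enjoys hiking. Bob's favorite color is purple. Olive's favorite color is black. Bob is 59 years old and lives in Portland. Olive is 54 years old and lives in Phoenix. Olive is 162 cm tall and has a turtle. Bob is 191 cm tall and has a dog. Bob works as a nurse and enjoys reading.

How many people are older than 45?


Filter: 2

2


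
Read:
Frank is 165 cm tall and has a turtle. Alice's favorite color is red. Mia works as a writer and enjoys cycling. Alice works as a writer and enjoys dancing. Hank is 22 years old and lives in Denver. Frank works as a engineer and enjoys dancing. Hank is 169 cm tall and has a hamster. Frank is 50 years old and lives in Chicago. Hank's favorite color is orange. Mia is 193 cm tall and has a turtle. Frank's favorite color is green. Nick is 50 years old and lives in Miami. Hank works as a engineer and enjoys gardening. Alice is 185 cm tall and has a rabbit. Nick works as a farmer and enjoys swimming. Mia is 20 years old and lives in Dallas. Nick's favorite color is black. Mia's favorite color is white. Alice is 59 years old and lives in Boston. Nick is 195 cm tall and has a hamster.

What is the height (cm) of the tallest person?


Tallest: Nick at 195 cm

195


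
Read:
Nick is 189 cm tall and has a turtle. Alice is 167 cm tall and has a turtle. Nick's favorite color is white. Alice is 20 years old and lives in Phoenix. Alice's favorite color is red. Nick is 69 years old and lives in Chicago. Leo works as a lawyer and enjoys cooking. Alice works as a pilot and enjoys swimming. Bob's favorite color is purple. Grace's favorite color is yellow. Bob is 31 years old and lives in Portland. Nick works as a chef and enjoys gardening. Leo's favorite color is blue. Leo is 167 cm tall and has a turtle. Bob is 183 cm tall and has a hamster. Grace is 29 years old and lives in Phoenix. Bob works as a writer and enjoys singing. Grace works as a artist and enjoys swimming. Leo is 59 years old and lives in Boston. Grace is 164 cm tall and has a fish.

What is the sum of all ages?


31+59+69+29+20 = 208

208


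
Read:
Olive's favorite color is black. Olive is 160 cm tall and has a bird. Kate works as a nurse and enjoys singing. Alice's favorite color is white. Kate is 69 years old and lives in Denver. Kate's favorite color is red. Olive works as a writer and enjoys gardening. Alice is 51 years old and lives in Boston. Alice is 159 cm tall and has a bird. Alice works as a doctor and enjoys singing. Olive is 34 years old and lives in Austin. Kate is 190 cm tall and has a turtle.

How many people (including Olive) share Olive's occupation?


Olive is a writer. Count = 1

1


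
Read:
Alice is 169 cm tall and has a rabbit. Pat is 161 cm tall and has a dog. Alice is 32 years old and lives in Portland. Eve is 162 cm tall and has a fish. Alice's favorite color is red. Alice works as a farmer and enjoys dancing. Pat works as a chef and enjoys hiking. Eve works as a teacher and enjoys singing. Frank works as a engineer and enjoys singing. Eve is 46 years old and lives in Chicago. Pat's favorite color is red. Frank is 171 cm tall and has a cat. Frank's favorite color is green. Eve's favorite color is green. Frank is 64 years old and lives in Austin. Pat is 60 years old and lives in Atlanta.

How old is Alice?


Alice is 32 years old

32


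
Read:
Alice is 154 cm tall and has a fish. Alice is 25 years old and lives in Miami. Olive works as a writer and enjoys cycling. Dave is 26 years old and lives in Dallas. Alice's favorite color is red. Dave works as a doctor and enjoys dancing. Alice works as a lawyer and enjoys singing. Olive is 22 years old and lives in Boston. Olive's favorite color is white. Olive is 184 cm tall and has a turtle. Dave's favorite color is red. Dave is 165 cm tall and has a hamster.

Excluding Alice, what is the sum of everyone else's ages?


Sum (excluding Alice): 48

48


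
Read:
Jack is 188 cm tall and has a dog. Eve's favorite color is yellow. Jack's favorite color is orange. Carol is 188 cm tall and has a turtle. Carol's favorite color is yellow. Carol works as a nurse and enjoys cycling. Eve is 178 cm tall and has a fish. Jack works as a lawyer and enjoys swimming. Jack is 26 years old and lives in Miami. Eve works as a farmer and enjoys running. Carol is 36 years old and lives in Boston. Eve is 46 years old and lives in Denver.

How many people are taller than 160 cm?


Taller than 160: 3

3


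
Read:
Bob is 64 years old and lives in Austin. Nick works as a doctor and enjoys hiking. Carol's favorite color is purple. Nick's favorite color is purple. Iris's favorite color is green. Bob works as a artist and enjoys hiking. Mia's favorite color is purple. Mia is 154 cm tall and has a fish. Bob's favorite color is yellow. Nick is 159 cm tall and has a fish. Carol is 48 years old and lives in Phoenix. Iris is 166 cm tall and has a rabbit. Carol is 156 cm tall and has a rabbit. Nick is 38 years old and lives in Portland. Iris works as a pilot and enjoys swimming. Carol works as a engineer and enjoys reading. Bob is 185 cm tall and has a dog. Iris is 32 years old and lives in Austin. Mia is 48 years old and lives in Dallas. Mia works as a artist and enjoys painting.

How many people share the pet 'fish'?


Count: 2

2


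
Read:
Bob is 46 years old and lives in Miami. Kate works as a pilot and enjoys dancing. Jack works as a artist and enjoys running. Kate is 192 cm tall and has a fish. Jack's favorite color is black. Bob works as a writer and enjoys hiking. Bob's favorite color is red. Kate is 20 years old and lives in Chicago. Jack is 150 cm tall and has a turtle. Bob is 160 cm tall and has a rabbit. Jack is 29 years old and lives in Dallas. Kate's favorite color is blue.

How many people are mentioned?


People: Jack, Kate, Bob. Count = 3

3


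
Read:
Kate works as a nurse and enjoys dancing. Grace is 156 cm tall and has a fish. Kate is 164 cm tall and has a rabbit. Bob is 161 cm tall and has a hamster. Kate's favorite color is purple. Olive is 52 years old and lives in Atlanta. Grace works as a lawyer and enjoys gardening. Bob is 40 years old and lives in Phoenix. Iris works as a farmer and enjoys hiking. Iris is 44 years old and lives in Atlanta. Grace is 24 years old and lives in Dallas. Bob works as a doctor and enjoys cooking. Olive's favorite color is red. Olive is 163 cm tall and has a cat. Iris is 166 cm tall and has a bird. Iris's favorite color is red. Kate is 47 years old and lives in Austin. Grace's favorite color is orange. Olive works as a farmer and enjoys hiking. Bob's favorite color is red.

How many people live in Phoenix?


Count in Phoenix: 1

1


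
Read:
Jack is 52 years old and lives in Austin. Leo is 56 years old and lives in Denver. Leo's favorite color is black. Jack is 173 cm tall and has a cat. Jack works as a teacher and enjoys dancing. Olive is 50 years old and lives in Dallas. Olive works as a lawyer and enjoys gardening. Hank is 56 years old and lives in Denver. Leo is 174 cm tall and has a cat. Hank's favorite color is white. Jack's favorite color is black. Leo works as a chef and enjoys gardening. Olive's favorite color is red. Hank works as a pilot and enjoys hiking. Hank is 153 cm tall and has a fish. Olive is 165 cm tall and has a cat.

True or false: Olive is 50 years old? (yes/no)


Olive is actually 50. yes

yes


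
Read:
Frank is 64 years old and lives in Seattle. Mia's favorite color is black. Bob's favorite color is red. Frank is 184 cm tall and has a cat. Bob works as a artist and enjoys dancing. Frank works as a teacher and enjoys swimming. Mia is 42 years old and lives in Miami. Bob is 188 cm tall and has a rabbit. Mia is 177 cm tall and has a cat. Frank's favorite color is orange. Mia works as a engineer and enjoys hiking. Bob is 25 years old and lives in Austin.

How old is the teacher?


The teacher is Frank, age 64

64


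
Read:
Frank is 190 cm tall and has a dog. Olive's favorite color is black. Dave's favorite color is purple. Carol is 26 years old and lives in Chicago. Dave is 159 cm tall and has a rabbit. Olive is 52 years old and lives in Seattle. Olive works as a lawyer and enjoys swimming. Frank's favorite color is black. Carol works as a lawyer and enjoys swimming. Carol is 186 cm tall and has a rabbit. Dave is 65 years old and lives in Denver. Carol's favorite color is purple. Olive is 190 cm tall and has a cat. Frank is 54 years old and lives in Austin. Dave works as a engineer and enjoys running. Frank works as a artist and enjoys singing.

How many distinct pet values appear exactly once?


Unique pet values: 2

2


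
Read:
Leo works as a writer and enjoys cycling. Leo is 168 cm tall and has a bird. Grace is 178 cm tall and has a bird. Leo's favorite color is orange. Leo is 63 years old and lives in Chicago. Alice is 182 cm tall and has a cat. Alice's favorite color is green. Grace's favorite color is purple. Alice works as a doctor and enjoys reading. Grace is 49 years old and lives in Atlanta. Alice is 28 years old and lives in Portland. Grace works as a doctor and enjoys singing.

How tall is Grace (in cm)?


Grace is 178 cm tall

178


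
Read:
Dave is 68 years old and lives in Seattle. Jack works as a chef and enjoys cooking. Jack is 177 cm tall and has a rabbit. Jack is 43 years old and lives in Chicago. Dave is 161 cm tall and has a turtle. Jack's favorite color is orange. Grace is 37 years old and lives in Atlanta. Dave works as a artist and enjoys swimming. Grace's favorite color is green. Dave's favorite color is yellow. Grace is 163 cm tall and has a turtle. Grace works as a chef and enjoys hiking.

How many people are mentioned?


People: Jack, Grace, Dave. Count = 3

3


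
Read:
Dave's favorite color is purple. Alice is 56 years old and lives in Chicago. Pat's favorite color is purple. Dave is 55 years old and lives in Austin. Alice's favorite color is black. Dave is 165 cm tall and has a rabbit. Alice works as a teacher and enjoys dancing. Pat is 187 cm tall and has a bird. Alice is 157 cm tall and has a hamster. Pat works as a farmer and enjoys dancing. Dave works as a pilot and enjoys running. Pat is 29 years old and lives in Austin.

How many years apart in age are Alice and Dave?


56 vs 55, diff = 1

1


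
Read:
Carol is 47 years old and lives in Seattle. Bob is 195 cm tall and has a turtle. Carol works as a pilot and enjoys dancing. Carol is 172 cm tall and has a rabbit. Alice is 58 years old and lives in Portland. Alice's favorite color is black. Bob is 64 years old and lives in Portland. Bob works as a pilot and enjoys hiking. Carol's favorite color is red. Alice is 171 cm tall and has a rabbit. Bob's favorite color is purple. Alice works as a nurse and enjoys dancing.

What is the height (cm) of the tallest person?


Tallest: Bob at 195 cm

195


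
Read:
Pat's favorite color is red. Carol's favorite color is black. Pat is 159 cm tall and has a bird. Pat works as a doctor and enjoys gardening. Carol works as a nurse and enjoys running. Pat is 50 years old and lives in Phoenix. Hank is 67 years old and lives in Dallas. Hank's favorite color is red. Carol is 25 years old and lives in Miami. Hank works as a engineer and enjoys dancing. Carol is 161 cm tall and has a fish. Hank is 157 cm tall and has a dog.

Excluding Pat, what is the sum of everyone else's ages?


Sum (excluding Pat): 92

92


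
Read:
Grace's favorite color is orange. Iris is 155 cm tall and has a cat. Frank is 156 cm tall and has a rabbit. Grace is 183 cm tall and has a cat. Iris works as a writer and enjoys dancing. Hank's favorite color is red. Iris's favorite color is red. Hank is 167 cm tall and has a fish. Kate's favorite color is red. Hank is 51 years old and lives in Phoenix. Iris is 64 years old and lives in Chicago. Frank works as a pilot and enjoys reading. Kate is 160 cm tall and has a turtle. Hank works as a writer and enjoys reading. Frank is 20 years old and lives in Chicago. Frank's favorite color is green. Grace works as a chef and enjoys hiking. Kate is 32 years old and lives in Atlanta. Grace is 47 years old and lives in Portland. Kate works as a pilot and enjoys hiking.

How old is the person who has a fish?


Person with fish is Hank, age 51

51


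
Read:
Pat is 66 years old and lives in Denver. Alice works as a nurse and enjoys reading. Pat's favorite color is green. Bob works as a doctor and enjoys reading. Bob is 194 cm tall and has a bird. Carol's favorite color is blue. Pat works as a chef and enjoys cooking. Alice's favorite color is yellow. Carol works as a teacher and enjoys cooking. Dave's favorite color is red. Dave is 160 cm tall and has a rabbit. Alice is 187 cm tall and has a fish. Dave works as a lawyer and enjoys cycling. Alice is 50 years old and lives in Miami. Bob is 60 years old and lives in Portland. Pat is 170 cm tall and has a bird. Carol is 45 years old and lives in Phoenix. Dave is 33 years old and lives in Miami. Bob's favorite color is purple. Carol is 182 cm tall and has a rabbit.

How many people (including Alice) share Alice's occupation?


Alice is a nurse. Count = 1

1


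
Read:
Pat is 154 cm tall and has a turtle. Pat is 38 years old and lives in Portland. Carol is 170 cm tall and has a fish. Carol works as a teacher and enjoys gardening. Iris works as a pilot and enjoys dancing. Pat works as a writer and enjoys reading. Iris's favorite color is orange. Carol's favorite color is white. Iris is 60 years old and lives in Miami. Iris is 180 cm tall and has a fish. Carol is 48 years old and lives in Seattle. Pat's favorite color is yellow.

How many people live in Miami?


Count in Miami: 1

1


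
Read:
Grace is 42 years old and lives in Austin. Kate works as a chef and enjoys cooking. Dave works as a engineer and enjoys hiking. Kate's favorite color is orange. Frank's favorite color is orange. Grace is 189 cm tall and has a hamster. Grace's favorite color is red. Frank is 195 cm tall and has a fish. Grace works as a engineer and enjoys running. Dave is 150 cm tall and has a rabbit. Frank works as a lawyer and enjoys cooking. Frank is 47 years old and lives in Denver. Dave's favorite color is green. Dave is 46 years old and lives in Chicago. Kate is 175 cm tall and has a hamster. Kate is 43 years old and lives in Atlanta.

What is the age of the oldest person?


Oldest: Frank at 47

47


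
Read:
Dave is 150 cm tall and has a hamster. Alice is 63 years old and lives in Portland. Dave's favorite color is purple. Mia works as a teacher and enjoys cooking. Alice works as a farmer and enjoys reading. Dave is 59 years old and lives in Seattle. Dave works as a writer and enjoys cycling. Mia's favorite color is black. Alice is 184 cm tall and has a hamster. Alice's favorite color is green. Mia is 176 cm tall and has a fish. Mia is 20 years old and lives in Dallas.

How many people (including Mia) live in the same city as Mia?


Mia lives in Dallas. Count = 1

1


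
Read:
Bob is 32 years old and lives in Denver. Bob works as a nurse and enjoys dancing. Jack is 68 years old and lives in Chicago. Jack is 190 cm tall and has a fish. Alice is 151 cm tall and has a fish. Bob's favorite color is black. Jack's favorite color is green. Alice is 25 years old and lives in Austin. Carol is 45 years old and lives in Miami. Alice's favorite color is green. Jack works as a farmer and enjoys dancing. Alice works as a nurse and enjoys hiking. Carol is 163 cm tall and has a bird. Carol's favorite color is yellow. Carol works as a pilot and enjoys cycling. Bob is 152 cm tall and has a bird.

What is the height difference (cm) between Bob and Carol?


|152 - 163| = 11

11


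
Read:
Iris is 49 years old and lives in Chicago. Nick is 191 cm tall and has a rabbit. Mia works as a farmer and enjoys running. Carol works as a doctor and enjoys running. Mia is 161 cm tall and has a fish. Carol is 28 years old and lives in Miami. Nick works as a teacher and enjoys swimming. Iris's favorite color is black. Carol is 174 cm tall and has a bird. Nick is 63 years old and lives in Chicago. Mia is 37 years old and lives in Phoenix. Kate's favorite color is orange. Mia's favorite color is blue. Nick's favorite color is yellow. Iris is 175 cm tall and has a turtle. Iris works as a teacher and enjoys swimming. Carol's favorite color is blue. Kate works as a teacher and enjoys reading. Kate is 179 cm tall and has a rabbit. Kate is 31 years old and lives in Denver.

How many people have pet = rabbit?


Count: 2

2


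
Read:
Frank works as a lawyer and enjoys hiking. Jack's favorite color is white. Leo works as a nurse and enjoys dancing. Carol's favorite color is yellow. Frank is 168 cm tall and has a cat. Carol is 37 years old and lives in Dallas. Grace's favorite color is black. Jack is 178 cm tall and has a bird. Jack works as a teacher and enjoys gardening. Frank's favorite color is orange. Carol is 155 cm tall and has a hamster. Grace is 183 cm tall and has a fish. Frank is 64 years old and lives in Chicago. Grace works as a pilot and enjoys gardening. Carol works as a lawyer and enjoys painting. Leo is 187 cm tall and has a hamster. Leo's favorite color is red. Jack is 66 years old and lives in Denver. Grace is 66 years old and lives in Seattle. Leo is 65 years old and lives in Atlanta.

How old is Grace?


Grace is 66 years old

66


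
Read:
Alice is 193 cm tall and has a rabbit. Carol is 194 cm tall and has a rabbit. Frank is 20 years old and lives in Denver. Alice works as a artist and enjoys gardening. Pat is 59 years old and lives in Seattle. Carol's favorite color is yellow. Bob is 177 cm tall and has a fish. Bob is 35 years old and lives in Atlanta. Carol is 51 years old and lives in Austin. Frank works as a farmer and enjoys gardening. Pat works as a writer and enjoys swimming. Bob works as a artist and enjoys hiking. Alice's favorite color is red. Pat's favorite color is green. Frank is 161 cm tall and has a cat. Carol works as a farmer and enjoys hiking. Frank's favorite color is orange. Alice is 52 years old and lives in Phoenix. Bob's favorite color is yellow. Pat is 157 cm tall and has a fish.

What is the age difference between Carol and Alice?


|51 - 52| = 1

1


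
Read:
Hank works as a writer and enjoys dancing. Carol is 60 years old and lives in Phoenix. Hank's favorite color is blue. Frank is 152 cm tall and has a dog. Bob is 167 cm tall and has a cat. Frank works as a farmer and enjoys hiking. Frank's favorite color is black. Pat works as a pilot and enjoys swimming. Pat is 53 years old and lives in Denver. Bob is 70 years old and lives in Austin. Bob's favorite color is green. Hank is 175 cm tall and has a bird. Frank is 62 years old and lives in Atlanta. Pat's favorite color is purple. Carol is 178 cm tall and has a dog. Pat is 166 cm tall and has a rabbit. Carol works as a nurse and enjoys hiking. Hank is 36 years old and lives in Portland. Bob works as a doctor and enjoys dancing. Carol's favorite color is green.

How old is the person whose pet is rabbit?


Person with pet=rabbit is Pat, age 53

53


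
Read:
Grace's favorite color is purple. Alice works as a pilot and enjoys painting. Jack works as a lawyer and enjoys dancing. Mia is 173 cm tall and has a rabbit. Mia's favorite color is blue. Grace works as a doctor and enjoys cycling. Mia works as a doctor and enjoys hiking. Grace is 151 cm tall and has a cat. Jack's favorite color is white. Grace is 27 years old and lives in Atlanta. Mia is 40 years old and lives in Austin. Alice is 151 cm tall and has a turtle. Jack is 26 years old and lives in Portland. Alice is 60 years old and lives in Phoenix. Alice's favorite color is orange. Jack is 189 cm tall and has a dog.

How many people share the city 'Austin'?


Count: 1

1


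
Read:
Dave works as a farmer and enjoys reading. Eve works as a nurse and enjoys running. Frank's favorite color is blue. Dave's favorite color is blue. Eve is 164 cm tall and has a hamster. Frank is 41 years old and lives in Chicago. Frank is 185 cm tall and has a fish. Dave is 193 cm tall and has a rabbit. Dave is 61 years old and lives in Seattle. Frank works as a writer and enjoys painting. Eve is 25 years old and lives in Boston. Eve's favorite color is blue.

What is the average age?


Sum=127, n=3, avg=42.33

42.33


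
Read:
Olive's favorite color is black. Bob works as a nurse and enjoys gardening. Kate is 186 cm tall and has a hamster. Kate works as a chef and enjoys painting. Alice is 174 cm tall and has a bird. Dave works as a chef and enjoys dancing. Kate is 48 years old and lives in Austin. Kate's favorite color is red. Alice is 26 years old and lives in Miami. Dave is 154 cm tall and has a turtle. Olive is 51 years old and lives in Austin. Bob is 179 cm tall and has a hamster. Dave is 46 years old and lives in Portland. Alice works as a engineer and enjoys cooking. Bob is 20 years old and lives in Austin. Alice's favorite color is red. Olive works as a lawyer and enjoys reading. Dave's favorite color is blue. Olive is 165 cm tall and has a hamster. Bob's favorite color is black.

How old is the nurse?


The nurse is Bob, age 20

20


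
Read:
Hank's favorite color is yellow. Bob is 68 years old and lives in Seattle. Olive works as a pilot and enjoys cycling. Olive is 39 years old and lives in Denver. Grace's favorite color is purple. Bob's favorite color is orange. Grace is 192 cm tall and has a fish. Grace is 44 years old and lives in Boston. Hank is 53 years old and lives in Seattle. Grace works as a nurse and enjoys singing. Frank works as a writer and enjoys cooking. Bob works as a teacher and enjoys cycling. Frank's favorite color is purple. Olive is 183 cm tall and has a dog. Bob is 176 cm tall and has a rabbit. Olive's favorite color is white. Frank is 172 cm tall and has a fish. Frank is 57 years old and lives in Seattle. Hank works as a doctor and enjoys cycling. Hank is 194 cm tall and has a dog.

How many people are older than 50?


Filter: 3

3


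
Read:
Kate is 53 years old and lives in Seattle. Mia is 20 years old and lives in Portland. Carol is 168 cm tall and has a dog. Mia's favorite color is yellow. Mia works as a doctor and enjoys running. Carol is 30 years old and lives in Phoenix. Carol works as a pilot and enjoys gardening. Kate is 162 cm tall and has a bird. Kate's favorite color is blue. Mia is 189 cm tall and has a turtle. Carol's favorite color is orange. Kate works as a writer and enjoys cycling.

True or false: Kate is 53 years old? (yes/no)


Kate is actually 53. yes

yes


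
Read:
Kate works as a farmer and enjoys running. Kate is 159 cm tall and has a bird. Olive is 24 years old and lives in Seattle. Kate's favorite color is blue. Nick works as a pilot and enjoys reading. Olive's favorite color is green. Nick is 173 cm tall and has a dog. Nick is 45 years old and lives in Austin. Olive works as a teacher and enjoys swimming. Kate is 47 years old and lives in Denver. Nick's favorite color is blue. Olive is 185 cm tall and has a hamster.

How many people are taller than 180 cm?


Taller than 180: 1

1


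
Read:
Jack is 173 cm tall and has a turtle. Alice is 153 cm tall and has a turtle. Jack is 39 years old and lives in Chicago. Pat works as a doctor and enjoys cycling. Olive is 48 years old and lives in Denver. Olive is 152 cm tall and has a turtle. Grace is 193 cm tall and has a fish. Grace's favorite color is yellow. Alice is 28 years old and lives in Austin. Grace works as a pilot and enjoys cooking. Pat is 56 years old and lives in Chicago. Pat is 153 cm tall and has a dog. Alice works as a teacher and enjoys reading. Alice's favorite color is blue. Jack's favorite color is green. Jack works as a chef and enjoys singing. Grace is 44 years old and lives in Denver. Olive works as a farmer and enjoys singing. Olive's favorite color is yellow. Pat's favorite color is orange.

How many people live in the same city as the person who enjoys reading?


Person with hobby reading is Alice, city Austin. Count = 1

1


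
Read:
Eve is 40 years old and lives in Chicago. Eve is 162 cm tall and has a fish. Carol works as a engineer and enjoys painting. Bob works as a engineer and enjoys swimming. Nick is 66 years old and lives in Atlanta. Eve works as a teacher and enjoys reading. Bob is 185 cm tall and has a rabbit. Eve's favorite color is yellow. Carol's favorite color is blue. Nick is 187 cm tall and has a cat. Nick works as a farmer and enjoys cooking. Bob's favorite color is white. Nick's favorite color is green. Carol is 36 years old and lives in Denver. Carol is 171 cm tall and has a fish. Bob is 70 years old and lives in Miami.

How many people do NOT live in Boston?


Not in Boston: 4

4


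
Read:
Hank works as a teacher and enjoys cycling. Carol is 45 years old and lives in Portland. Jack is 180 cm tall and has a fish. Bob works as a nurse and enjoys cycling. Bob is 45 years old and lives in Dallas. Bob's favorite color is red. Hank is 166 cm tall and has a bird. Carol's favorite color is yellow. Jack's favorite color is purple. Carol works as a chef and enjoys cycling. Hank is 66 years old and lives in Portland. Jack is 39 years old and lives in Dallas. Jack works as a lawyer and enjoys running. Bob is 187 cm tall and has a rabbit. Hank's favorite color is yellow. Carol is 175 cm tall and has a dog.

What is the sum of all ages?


66+45+39+45 = 195

195


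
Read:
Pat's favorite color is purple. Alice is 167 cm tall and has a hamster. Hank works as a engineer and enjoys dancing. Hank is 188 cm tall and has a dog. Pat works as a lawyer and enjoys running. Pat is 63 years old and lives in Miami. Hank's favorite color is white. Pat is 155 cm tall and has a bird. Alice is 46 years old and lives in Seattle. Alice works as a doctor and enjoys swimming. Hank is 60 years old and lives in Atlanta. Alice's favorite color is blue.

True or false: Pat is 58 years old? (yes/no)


Pat is actually 63. no

no


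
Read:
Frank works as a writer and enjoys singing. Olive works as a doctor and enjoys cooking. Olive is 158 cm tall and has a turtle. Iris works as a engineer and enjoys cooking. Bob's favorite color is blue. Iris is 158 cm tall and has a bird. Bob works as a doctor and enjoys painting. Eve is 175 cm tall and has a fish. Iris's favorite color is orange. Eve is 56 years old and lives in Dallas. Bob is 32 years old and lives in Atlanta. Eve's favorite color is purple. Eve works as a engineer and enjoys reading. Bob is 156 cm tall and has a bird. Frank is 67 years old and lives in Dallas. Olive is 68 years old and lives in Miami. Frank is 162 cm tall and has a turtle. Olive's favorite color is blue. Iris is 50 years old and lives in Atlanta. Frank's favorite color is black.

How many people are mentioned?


People: Iris, Frank, Olive, Eve, Bob. Count = 5

5


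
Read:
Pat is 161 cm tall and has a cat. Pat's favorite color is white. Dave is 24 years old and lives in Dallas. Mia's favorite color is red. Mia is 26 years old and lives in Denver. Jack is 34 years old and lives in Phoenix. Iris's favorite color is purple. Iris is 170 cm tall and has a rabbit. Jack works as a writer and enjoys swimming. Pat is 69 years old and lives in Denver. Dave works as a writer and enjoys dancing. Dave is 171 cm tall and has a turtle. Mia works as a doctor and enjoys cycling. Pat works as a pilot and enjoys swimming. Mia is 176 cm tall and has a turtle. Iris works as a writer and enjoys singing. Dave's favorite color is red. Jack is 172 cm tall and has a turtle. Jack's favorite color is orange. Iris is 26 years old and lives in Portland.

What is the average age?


Sum=179, n=5, avg=35.8

35.8


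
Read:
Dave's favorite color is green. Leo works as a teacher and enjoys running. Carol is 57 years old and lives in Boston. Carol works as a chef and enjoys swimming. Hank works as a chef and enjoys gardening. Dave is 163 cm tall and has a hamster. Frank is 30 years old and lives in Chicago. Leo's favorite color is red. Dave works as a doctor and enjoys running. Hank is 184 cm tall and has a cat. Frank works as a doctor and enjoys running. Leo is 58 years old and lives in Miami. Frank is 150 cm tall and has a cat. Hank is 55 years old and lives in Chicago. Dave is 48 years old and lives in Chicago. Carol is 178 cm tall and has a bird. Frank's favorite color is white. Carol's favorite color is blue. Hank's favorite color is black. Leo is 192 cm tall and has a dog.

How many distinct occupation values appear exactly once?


Unique occupation values: 1

1


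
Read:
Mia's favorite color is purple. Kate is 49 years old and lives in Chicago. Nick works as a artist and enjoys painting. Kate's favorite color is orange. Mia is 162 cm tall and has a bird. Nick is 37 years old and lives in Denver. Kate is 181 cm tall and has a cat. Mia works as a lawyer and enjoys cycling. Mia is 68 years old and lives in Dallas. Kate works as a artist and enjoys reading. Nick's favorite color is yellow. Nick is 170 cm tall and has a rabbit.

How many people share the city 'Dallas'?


Count: 1

1


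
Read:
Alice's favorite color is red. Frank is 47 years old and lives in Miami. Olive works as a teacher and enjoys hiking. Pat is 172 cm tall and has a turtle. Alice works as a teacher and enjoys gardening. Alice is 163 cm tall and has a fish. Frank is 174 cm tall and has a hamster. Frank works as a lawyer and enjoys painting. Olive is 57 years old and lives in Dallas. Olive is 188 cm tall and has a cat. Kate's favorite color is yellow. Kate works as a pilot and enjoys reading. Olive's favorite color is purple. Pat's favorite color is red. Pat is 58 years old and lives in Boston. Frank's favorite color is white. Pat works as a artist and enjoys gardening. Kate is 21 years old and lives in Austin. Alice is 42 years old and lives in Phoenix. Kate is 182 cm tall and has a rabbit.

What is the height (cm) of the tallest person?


Tallest: Olive at 188 cm

188


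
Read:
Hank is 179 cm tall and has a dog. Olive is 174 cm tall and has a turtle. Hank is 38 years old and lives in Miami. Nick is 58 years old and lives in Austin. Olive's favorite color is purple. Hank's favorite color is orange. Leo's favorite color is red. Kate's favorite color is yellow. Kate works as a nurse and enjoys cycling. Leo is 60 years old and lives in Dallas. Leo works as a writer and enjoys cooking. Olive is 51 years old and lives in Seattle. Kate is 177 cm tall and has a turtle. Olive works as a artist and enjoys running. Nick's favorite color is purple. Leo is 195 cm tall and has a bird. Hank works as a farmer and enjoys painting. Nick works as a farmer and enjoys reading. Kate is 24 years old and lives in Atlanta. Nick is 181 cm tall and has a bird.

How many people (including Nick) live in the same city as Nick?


Nick lives in Austin. Count = 1

1


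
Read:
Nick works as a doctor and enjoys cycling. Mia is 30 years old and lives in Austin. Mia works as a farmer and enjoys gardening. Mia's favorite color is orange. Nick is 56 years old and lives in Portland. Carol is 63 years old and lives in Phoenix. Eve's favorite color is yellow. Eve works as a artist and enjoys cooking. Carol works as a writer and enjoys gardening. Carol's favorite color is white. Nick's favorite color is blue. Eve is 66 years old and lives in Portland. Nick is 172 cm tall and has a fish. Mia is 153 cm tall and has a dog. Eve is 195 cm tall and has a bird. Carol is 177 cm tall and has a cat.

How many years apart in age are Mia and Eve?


30 vs 66, diff = 36

36


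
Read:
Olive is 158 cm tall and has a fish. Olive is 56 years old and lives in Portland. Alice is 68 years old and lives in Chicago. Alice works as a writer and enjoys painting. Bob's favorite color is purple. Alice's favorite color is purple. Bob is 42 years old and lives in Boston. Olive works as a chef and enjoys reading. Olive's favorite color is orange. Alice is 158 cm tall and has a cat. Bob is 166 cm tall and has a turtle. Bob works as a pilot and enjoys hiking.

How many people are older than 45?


Filter: 2

2


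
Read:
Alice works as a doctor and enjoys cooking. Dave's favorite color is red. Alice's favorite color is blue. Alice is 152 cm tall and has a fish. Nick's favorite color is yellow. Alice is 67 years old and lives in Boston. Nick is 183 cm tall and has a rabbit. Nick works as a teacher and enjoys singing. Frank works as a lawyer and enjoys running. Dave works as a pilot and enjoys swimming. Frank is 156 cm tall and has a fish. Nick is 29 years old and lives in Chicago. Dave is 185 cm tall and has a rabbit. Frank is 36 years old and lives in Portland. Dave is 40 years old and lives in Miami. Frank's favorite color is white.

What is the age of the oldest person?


Oldest: Alice at 67

67


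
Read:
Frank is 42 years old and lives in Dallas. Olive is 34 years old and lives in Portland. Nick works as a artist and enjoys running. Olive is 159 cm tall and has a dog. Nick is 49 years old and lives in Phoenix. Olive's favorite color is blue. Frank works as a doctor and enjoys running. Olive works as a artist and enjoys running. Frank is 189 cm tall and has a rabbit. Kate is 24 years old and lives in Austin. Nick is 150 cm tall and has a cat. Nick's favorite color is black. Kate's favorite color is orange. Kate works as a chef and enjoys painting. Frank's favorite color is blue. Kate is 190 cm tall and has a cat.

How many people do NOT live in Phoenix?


Not in Phoenix: 3

3
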